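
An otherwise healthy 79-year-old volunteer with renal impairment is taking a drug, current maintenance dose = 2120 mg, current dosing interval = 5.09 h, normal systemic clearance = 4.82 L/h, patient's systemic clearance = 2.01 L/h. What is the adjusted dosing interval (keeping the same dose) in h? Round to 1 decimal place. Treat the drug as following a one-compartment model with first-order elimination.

To keep the same average steady-state level, dosing rate must scale with clearance.
CL ratio = 2.01 / 4.82 = 0.4170
New interval (same dose) = 5.09 / 0.4170 = 12.21 h

12.2 h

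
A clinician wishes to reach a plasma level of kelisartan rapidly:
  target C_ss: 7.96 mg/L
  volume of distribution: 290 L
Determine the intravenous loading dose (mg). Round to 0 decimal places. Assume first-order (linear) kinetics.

2308 mg

LD = Css × Vd = 7.96 × 290 = 2308 mg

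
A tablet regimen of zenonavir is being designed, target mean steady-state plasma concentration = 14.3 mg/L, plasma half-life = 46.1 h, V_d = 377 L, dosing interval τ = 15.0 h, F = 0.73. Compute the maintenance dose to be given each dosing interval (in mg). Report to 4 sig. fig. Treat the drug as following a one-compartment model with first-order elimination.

k = ln2 / t½ = 0.693147 / 46.1 = 0.01504 h⁻¹
CL = k × Vd = 0.01504 × 377 = 5.670 L/h
At steady state, F × (Dose/τ) = Css × CL.
Dose = Css × CL × τ / F = 14.3 × 5.670 × 15.0 / 0.73 = 1666 mg

1666 mg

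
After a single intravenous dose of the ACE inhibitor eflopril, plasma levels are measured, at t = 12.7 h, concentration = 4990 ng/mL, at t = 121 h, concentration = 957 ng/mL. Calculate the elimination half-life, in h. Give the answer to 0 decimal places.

45 h

k = ln(C₁/C₂) / (t₂ − t₁) = ln(4990/957) / (121 − 12.7)
  = 1.651 / 108.3 = 0.01524 h⁻¹
t½ = ln2 / k = 0.693147 / 0.01524 = 45.48 h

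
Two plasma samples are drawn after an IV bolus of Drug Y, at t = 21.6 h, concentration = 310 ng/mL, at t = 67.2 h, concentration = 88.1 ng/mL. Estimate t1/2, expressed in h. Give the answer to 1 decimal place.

25.1 h

k = ln(C₁/C₂) / (t₂ − t₁) = ln(310/88.1) / (67.2 − 21.6)
  = 1.258 / 45.60 = 0.02759 h⁻¹
t½ = ln2 / k = 0.693147 / 0.02759 = 25.12 h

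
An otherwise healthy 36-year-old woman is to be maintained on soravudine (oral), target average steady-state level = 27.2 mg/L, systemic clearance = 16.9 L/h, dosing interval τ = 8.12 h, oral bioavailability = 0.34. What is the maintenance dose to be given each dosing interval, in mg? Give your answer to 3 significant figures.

11000 mg

At steady state, F × (Dose/τ) = Css × CL.
Dose = Css × CL × τ / F = 27.2 × 16.90 × 8.12 / 0.34 = 10980 mg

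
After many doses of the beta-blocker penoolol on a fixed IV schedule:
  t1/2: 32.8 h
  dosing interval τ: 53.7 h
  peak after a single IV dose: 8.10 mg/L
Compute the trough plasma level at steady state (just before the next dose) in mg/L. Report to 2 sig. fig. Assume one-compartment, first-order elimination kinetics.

k = ln2 / t½ = 0.693147 / 32.8 = 0.02113 h⁻¹
e^(−kτ) = e^(−0.02113 × 53.7) = 0.3215
Accumulation ratio R = 1 / (1 − e^(−kτ)) = 1 / (1 − 0.3215) = 1.474
Steady-state trough = C₀ × R × e^(−kτ) = 8.10 × 1.474 × 0.3215 = 3.839 mg/L

3.8 mg/L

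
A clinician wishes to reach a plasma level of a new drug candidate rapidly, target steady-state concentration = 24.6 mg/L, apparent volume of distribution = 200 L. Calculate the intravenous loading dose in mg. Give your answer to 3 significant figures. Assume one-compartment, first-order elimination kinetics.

LD = Css × Vd = 24.6 × 200 = 4920 mg

4920 mg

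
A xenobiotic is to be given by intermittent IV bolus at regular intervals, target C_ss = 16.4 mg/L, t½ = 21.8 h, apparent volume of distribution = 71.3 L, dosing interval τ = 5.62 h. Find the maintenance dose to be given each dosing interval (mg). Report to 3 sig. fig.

209 mg

k = ln2 / t½ = 0.693147 / 21.8 = 0.03180 h⁻¹
CL = k × Vd = 0.03180 × 71.3 = 2.267 L/h
At steady state, Dose/τ = Css × CL.
Dose = Css × CL × τ = 16.4 × 2.267 × 5.62 = 208.9 mg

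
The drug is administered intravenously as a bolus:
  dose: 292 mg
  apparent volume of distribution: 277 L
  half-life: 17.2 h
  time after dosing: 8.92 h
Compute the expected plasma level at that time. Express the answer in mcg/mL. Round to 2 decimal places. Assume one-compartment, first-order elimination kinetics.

C₀ = Dose / Vd = 292.0 / 277 = 1.054 mg/L
k = ln2 / t½ = 0.693147 / 17.2 = 0.04030 h⁻¹
C = C₀ · e^(−k·t) = 1.054 × e^(−0.04030 × 8.92)
  = 1.054 × 0.6980 = 0.7357 mg/L
(0.7357 mg/L = 0.7357 mcg/mL)

0.74 mcg/mL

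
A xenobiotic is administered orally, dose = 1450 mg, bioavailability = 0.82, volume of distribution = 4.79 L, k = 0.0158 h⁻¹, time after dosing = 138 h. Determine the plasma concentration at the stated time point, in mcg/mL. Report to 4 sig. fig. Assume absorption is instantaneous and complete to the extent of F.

28.05 mcg/mL

Amount reaching circulation = F × Dose = 0.82 × 1450 = 1189 mg
C₀ = F·Dose / Vd = 1189 / 4.79 = 248.2 mg/L
C = C₀ · e^(−k·t) = 248.2 × e^(−0.01580 × 138)
  = 248.2 × 0.1130 = 28.05 mg/L
(28.05 mg/L = 28.05 mcg/mL)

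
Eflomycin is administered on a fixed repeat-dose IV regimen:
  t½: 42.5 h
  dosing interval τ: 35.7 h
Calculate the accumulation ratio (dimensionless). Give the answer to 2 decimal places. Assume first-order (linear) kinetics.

k = ln2 / t½ = 0.693147 / 42.5 = 0.01631 h⁻¹
e^(−kτ) = e^(−0.01631 × 35.7) = 0.5586
Accumulation ratio R = 1 / (1 − e^(−kτ)) = 1 / (1 − 0.5586) = 2.266

2.27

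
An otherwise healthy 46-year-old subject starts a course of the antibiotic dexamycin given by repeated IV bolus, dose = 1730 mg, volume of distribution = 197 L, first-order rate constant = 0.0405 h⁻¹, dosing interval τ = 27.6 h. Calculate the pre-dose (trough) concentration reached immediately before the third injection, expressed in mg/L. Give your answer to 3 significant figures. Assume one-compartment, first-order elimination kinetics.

C₀ per dose = Dose / Vd = 1730 / 197 = 8.782 mg/L
Fraction remaining after one interval: r = e^(−kτ) = e^(−0.04050 × 27.6) = 0.3270
Before dose 3, 2 doses have been given (aged 1τ, 2τ).
C_trough = C₀ × (r + r²) = 8.782 × (0.3270 + 0.1069) = 3.811 mg/L

3.81 mg/L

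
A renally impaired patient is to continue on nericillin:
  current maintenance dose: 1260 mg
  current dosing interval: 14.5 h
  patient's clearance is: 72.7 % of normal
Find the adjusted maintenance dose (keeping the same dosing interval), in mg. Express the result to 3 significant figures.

To keep the same average steady-state level, dosing rate must scale with clearance.
CL ratio = 72.7 / 100 = 0.7270
New dose (same interval) = 1260 × 0.7270 = 916.0 mg

916 mg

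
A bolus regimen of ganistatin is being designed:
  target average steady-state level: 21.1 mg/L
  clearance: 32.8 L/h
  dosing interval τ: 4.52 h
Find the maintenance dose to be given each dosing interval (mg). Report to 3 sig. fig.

At steady state, Dose/τ = Css × CL.
Dose = Css × CL × τ = 21.1 × 32.80 × 4.52 = 3128 mg

3130 mg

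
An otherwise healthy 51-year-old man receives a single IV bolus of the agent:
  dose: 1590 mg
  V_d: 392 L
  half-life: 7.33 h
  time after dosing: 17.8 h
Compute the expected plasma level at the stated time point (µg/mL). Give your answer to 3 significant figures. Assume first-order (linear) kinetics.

C₀ = Dose / Vd = 1590 / 392 = 4.056 mg/L
k = ln2 / t½ = 0.693147 / 7.33 = 0.09456 h⁻¹
C = C₀ · e^(−k·t) = 4.056 × e^(−0.09456 × 17.8)
  = 4.056 × 0.1858 = 0.7536 mg/L
(0.7536 mg/L = 0.7536 µg/mL)

0.754 µg/mL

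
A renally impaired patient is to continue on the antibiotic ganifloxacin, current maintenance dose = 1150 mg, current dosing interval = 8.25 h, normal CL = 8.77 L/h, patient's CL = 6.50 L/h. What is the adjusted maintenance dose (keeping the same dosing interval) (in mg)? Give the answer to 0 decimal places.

852 mg

To keep the same average steady-state level, dosing rate must scale with clearance.
CL ratio = 6.50 / 8.77 = 0.7412
New dose (same interval) = 1150 × 0.7412 = 852.4 mg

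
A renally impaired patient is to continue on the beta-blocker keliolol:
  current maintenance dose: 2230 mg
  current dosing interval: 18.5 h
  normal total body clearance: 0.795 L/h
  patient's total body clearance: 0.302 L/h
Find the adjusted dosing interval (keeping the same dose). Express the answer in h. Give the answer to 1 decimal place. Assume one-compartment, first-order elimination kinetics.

48.7 h

To keep the same average steady-state level, dosing rate must scale with clearance.
CL ratio = 0.302 / 0.795 = 0.3799
New interval (same dose) = 18.5 / 0.3799 = 48.70 h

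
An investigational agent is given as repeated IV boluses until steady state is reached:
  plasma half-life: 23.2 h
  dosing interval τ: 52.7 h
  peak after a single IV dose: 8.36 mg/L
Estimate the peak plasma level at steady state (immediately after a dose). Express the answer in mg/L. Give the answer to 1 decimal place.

10.5 mg/L

k = ln2 / t½ = 0.693147 / 23.2 = 0.02988 h⁻¹
e^(−kτ) = e^(−0.02988 × 52.7) = 0.2071
Accumulation ratio R = 1 / (1 − e^(−kτ)) = 1 / (1 − 0.2071) = 1.261
Steady-state peak = C₀ × R = 8.36 × 1.261 = 10.54 mg/L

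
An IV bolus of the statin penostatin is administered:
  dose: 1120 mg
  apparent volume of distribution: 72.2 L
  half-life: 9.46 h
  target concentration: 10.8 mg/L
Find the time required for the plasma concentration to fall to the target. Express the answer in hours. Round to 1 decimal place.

C₀ = Dose / Vd = 1120 / 72.2 = 15.51 mg/L
k = ln2 / t½ = 0.693147 / 9.46 = 0.07327 h⁻¹
t = ln(C₀ / C) / k = ln(15.51 / 10.8) / 0.07327
  = ln(1.436) / 0.07327 = 0.3619 / 0.07327 = 4.939 h

4.9 h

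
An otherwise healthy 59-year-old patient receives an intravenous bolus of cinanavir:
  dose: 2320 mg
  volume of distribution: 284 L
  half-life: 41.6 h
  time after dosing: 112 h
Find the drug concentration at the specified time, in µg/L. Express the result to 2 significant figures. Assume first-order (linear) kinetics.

C₀ = Dose / Vd = 2320 / 284 = 8.169 mg/L
k = ln2 / t½ = 0.693147 / 41.6 = 0.01666 h⁻¹
C = C₀ · e^(−k·t) = 8.169 × e^(−0.01666 × 112)
  = 8.169 × 0.1548 = 1.265 mg/L
Convert: 1.265 mg/L × 1000 = 1265 µg/L

1300 µg/L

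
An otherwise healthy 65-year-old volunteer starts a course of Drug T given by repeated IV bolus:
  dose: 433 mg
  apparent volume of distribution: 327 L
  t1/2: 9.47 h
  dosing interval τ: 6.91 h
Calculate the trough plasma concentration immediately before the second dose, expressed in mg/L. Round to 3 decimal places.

0.799 mg/L

C₀ per dose = Dose / Vd = 433 / 327 = 1.324 mg/L
k = ln2 / t½ = 0.693147 / 9.47 = 0.07319 h⁻¹
Fraction remaining after one interval: r = e^(−kτ) = e^(−0.07319 × 6.91) = 0.6031
Before dose 2, 1 dose has been given (aged 1τ).
C_trough = C₀ × r = 1.324 × 0.6031 = 0.7985 mg/L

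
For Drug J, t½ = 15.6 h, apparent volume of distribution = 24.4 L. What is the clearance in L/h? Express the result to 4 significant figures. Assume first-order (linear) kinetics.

1.084 L/h

k = ln2 / t½ = 0.693147 / 15.6 = 0.04443 h⁻¹
CL = k × Vd = 0.04443 × 24.4 = 1.084 L/h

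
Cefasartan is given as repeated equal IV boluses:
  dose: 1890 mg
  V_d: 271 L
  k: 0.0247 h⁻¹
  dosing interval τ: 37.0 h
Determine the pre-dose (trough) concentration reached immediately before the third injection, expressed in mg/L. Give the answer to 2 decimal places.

3.92 mg/L

C₀ per dose = Dose / Vd = 1890 / 271 = 6.974 mg/L
Fraction remaining after one interval: r = e^(−kτ) = e^(−0.02470 × 37.0) = 0.4010
Before dose 3, 2 doses have been given (aged 1τ, 2τ).
C_trough = C₀ × (r + r²) = 6.974 × (0.4010 + 0.1608) = 3.918 mg/L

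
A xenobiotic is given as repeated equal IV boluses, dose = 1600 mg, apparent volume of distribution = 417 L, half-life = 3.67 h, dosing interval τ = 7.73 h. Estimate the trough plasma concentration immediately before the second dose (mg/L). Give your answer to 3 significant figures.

0.891 mg/L

C₀ per dose = Dose / Vd = 1600 / 417 = 3.837 mg/L
k = ln2 / t½ = 0.693147 / 3.67 = 0.1889 h⁻¹
Fraction remaining after one interval: r = e^(−kτ) = e^(−0.1889 × 7.73) = 0.2322
Before dose 2, 1 dose has been given (aged 1τ).
C_trough = C₀ × r = 3.837 × 0.2322 = 0.8910 mg/L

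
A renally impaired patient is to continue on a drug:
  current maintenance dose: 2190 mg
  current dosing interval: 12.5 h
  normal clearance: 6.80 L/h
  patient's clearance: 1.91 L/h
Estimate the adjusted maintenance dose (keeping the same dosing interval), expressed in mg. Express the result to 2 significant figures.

To keep the same average steady-state level, dosing rate must scale with clearance.
CL ratio = 1.91 / 6.80 = 0.2809
New dose (same interval) = 2190 × 0.2809 = 615.2 mg

620 mg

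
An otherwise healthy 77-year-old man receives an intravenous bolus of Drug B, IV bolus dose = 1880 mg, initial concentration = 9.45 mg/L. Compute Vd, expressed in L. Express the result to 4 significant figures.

Vd = Dose / C₀ = 1880 / 9.45 = 198.9 L

198.9 L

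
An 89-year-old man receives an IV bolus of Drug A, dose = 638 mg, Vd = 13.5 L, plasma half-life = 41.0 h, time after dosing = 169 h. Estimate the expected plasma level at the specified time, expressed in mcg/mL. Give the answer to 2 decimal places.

2.71 mcg/mL

C₀ = Dose / Vd = 638.0 / 13.5 = 47.26 mg/L
k = ln2 / t½ = 0.693147 / 41.0 = 0.01691 h⁻¹
C = C₀ · e^(−k·t) = 47.26 × e^(−0.01691 × 169)
  = 47.26 × 0.05740 = 2.713 mg/L
(2.713 mg/L = 2.713 mcg/mL)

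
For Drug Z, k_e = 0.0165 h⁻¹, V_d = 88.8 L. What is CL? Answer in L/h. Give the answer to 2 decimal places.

1.47 L/h

CL = k × Vd = 0.0165 × 88.8 = 1.465 L/h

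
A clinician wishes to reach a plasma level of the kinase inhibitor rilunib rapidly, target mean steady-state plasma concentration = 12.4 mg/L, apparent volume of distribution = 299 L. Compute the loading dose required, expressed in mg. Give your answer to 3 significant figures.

LD = Css × Vd = 12.4 × 299 = 3708 mg

3710 mg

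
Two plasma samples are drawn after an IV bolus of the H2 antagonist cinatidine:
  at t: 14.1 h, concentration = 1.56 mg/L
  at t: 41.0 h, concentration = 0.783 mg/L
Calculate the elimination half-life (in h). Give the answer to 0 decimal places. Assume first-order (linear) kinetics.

k = ln(C₁/C₂) / (t₂ − t₁) = ln(1.56/0.783) / (41.0 − 14.1)
  = 0.6893 / 26.90 = 0.02562 h⁻¹
t½ = ln2 / k = 0.693147 / 0.02562 = 27.05 h

27 h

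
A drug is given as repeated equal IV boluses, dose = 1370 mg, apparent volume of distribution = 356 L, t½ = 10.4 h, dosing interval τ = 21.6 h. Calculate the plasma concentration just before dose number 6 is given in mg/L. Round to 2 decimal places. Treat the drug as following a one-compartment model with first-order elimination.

C₀ per dose = Dose / Vd = 1370 / 356 = 3.848 mg/L
k = ln2 / t½ = 0.693147 / 10.4 = 0.06665 h⁻¹
Fraction remaining after one interval: r = e^(−kτ) = e^(−0.06665 × 21.6) = 0.2370
Before dose 6, 5 doses have been given (aged 1τ, 2τ, 3τ, 4τ, 5τ).
C_trough = C₀ × (r + r² + … + r^5) = C₀ × r(1−r^5)/(1−r)
        = 3.848 × 0.2370 × (1 − 0.0007477) / (1 − 0.2370) = 1.194 mg/L

1.19 mg/L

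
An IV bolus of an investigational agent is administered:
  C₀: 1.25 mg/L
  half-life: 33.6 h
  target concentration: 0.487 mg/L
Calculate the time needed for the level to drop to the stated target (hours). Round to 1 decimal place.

45.7 h

k = ln2 / t½ = 0.693147 / 33.6 = 0.02063 h⁻¹
t = ln(C₀ / C) / k = ln(1.250 / 0.487) / 0.02063
  = ln(2.567) / 0.02063 = 0.9427 / 0.02063 = 45.70 h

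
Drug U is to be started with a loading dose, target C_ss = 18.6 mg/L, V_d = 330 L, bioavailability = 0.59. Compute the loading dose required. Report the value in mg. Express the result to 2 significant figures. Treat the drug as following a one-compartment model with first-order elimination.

10000 mg

LD = Css × Vd / F = 18.6 × 330 / 0.59 = 10400 mg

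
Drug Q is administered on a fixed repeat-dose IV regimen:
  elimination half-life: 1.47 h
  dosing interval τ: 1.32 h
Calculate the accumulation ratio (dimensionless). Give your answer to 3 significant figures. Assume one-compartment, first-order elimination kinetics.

k = ln2 / t½ = 0.693147 / 1.47 = 0.4715 h⁻¹
e^(−kτ) = e^(−0.4715 × 1.32) = 0.5367
Accumulation ratio R = 1 / (1 − e^(−kτ)) = 1 / (1 − 0.5367) = 2.158

2.16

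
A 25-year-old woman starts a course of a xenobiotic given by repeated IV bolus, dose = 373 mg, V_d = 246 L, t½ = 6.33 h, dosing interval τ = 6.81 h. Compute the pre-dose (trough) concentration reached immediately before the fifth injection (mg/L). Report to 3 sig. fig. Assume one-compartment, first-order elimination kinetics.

1.30 mg/L

C₀ per dose = Dose / Vd = 373 / 246 = 1.516 mg/L
k = ln2 / t½ = 0.693147 / 6.33 = 0.1095 h⁻¹
Fraction remaining after one interval: r = e^(−kτ) = e^(−0.1095 × 6.81) = 0.4744
Before dose 5, 4 doses have been given (aged 1τ, 2τ, 3τ, 4τ).
C_trough = C₀ × (r + r² + … + r^4) = C₀ × r(1−r^4)/(1−r)
        = 1.516 × 0.4744 × (1 − 0.05065) / (1 − 0.4744) = 1.299 mg/L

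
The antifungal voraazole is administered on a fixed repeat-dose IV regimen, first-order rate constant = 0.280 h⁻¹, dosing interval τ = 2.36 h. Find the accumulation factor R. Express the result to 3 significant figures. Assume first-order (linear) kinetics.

e^(−kτ) = e^(−0.2800 × 2.36) = 0.5164
Accumulation ratio R = 1 / (1 − e^(−kτ)) = 1 / (1 − 0.5164) = 2.068

2.07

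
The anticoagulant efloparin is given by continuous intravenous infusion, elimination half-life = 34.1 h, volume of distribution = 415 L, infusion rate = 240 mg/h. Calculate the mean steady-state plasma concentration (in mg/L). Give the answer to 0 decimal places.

28 mg/L

k = ln2 / t½ = 0.693147 / 34.1 = 0.02033 h⁻¹
CL = k × Vd = 0.02033 × 415 = 8.437 L/h
At steady state Css = R₀ / CL = 240 / 8.437 = 28.45 mg/L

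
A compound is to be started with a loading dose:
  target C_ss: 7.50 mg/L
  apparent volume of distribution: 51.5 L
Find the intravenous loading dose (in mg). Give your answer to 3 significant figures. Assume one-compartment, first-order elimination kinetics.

386 mg

LD = Css × Vd = 7.50 × 51.5 = 386.3 mg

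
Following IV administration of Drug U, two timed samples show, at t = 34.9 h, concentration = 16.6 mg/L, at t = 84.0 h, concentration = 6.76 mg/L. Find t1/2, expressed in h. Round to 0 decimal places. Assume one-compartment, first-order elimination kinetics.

k = ln(C₁/C₂) / (t₂ − t₁) = ln(16.6/6.76) / (84.0 − 34.9)
  = 0.8984 / 49.10 = 0.01830 h⁻¹
t½ = ln2 / k = 0.693147 / 0.01830 = 37.88 h

38 h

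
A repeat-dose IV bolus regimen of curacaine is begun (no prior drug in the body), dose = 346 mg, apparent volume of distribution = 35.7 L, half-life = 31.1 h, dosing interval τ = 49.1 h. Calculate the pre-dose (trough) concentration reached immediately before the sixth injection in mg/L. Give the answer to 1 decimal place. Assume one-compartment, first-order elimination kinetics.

C₀ per dose = Dose / Vd = 346 / 35.7 = 9.692 mg/L
k = ln2 / t½ = 0.693147 / 31.1 = 0.02229 h⁻¹
Fraction remaining after one interval: r = e^(−kτ) = e^(−0.02229 × 49.1) = 0.3347
Before dose 6, 5 doses have been given (aged 1τ, 2τ, 3τ, 4τ, 5τ).
C_trough = C₀ × (r + r² + … + r^5) = C₀ × r(1−r^5)/(1−r)
        = 9.692 × 0.3347 × (1 − 0.004200) / (1 − 0.3347) = 4.855 mg/L

4.9 mg/L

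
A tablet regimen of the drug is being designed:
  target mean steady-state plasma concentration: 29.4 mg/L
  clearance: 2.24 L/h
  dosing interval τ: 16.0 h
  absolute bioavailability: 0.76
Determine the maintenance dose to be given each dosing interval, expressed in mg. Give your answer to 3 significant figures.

1390 mg

At steady state, F × (Dose/τ) = Css × CL.
Dose = Css × CL × τ / F = 29.4 × 2.240 × 16.0 / 0.76 = 1386 mg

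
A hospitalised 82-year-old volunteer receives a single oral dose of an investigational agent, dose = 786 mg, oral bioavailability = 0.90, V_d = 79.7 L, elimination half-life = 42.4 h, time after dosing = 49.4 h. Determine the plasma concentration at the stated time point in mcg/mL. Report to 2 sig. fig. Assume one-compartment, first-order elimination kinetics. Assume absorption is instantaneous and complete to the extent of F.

Amount reaching circulation = F × Dose = 0.90 × 786.0 = 707.4 mg
C₀ = F·Dose / Vd = 707.4 / 79.7 = 8.876 mg/L
k = ln2 / t½ = 0.693147 / 42.4 = 0.01635 h⁻¹
C = C₀ · e^(−k·t) = 8.876 × e^(−0.01635 × 49.4)
  = 8.876 × 0.4459 = 3.958 mg/L
(3.958 mg/L = 3.958 mcg/mL)

4.0 mcg/mL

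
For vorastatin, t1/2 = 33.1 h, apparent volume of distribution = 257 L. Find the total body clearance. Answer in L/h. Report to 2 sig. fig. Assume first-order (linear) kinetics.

5.4 L/h

k = ln2 / t½ = 0.693147 / 33.1 = 0.02094 h⁻¹
CL = k × Vd = 0.02094 × 257 = 5.382 L/h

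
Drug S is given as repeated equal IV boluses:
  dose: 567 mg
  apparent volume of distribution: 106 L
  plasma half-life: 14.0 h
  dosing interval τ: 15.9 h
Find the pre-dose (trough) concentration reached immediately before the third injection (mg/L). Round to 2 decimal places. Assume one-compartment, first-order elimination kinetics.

C₀ per dose = Dose / Vd = 567 / 106 = 5.349 mg/L
k = ln2 / t½ = 0.693147 / 14.0 = 0.04951 h⁻¹
Fraction remaining after one interval: r = e^(−kτ) = e^(−0.04951 × 15.9) = 0.4551
Before dose 3, 2 doses have been given (aged 1τ, 2τ).
C_trough = C₀ × (r + r²) = 5.349 × (0.4551 + 0.2071) = 3.542 mg/L

3.54 mg/L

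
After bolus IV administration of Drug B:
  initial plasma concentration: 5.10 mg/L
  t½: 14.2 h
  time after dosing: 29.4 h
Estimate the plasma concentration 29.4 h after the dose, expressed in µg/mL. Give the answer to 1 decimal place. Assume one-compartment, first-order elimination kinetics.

1.2 µg/mL

k = ln2 / t½ = 0.693147 / 14.2 = 0.04881 h⁻¹
C = C₀ · e^(−k·t) = 5.100 × e^(−0.04881 × 29.4)
  = 5.100 × 0.2381 = 1.214 mg/L
(1.214 mg/L = 1.214 µg/mL)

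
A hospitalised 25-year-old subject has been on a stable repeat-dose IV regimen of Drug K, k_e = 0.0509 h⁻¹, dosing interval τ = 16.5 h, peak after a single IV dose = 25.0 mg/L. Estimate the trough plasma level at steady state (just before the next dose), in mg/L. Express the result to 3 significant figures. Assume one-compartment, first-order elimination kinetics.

19.0 mg/L

e^(−kτ) = e^(−0.05090 × 16.5) = 0.4318
Accumulation ratio R = 1 / (1 − e^(−kτ)) = 1 / (1 − 0.4318) = 1.760
Steady-state trough = C₀ × R × e^(−kτ) = 25.0 × 1.760 × 0.4318 = 19.00 mg/L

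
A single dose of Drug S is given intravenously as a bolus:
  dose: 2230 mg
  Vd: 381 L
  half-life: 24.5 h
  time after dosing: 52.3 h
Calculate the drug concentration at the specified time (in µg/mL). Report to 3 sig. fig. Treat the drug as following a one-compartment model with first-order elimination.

1.33 µg/mL

C₀ = Dose / Vd = 2230 / 381 = 5.853 mg/L
k = ln2 / t½ = 0.693147 / 24.5 = 0.02829 h⁻¹
C = C₀ · e^(−k·t) = 5.853 × e^(−0.02829 × 52.3)
  = 5.853 × 0.2277 = 1.333 mg/L
(1.333 mg/L = 1.333 µg/mL)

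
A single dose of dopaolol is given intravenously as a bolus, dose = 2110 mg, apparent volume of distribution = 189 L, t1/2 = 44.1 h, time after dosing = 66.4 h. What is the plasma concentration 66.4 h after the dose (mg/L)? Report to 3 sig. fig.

C₀ = Dose / Vd = 2110 / 189 = 11.16 mg/L
k = ln2 / t½ = 0.693147 / 44.1 = 0.01572 h⁻¹
C = C₀ · e^(−k·t) = 11.16 × e^(−0.01572 × 66.4)
  = 11.16 × 0.3521 = 3.929 mg/L

3.93 mg/L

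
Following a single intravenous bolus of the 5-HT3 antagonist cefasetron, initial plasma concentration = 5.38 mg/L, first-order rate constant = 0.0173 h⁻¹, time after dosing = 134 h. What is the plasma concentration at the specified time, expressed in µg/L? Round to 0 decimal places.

C = C₀ · e^(−k·t) = 5.380 × e^(−0.01730 × 134)
  = 5.380 × 0.09845 = 0.5297 mg/L
Convert: 0.5297 mg/L × 1000 = 529.7 µg/L

530 µg/L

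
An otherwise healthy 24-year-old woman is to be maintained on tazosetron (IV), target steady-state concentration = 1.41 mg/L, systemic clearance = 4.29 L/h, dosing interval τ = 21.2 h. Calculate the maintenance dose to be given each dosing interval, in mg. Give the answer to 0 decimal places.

At steady state, Dose/τ = Css × CL.
Dose = Css × CL × τ = 1.41 × 4.290 × 21.2 = 128.2 mg

128 mg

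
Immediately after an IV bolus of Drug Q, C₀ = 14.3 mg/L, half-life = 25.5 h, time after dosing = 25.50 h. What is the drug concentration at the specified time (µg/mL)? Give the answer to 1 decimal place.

k = ln2 / t½ = 0.693147 / 25.5 = 0.02718 h⁻¹
t / t½ = 25.50 / 25.5 = 1 half-lives
C = C₀ × (1/2)^1 = 14.30 × 0.5000 = 7.150 mg/L
(7.150 mg/L = 7.150 µg/mL)

7.2 µg/mL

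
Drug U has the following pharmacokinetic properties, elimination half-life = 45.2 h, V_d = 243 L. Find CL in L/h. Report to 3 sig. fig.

3.73 L/h

k = ln2 / t½ = 0.693147 / 45.2 = 0.01534 h⁻¹
CL = k × Vd = 0.01534 × 243 = 3.728 L/h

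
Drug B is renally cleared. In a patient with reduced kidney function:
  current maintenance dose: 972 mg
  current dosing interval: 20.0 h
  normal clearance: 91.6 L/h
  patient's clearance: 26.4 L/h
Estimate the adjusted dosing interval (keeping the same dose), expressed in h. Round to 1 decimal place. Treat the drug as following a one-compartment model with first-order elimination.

69.4 h

To keep the same average steady-state level, dosing rate must scale with clearance.
CL ratio = 26.4 / 91.6 = 0.2882
New interval (same dose) = 20.0 / 0.2882 = 69.40 h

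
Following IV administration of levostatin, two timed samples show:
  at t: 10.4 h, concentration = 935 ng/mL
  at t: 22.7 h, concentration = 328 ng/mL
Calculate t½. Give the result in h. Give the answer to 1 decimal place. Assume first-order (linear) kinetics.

k = ln(C₁/C₂) / (t₂ − t₁) = ln(935/328) / (22.7 − 10.4)
  = 1.048 / 12.30 = 0.08520 h⁻¹
t½ = ln2 / k = 0.693147 / 0.08520 = 8.136 h

8.1 h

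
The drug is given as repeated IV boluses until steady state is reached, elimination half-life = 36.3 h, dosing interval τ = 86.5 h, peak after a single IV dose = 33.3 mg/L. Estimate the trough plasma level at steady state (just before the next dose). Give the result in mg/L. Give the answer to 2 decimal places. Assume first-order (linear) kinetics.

k = ln2 / t½ = 0.693147 / 36.3 = 0.01909 h⁻¹
e^(−kτ) = e^(−0.01909 × 86.5) = 0.1918
Accumulation ratio R = 1 / (1 − e^(−kτ)) = 1 / (1 − 0.1918) = 1.237
Steady-state trough = C₀ × R × e^(−kτ) = 33.3 × 1.237 × 0.1918 = 7.901 mg/L

7.90 mg/L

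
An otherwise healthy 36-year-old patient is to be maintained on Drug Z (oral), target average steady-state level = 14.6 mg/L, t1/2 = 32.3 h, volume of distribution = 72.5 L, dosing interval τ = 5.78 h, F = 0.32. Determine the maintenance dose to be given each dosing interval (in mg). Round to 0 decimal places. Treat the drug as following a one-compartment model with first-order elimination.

410 mg

k = ln2 / t½ = 0.693147 / 32.3 = 0.02146 h⁻¹
CL = k × Vd = 0.02146 × 72.5 = 1.556 L/h
At steady state, F × (Dose/τ) = Css × CL.
Dose = Css × CL × τ / F = 14.6 × 1.556 × 5.78 / 0.32 = 410.3 mg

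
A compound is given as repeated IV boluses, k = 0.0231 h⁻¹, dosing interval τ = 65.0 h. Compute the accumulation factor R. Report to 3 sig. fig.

e^(−kτ) = e^(−0.02310 × 65.0) = 0.2228
Accumulation ratio R = 1 / (1 − e^(−kτ)) = 1 / (1 − 0.2228) = 1.287

1.29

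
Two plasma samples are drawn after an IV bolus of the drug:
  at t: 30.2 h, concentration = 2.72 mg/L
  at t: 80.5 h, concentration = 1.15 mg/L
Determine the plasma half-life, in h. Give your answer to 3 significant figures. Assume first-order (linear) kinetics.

k = ln(C₁/C₂) / (t₂ − t₁) = ln(2.72/1.15) / (80.5 − 30.2)
  = 0.8609 / 50.30 = 0.01712 h⁻¹
t½ = ln2 / k = 0.693147 / 0.01712 = 40.49 h

40.5 h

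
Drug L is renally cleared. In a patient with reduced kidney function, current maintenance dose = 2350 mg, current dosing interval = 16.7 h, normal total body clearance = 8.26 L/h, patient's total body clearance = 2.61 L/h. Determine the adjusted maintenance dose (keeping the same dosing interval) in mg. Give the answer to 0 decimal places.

743 mg

To keep the same average steady-state level, dosing rate must scale with clearance.
CL ratio = 2.61 / 8.26 = 0.3160
New dose (same interval) = 2350 × 0.3160 = 742.6 mg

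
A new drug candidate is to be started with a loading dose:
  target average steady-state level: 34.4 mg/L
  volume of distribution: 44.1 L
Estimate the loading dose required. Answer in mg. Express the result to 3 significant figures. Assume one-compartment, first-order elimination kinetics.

LD = Css × Vd = 34.4 × 44.1 = 1517 mg

1520 mg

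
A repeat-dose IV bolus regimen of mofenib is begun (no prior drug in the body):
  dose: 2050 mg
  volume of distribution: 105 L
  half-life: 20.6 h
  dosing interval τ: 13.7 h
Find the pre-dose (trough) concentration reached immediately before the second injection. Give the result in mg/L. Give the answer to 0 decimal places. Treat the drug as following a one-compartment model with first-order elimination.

12 mg/L

C₀ per dose = Dose / Vd = 2050 / 105 = 19.52 mg/L
k = ln2 / t½ = 0.693147 / 20.6 = 0.03365 h⁻¹
Fraction remaining after one interval: r = e^(−kτ) = e^(−0.03365 × 13.7) = 0.6306
Before dose 2, 1 dose has been given (aged 1τ).
C_trough = C₀ × r = 19.52 × 0.6306 = 12.31 mg/L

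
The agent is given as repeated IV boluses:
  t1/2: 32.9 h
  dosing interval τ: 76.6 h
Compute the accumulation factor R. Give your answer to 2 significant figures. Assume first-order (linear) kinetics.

1.2

k = ln2 / t½ = 0.693147 / 32.9 = 0.02107 h⁻¹
e^(−kτ) = e^(−0.02107 × 76.6) = 0.1991
Accumulation ratio R = 1 / (1 − e^(−kτ)) = 1 / (1 − 0.1991) = 1.249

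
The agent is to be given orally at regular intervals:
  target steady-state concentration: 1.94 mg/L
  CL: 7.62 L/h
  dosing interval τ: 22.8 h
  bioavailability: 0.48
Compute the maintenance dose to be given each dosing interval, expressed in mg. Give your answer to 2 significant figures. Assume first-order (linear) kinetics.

At steady state, F × (Dose/τ) = Css × CL.
Dose = Css × CL × τ / F = 1.94 × 7.620 × 22.8 / 0.48 = 702.2 mg

700 mg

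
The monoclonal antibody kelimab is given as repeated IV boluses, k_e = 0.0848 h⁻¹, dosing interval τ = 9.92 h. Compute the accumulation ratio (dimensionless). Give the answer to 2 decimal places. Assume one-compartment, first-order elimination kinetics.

1.76

e^(−kτ) = e^(−0.08480 × 9.92) = 0.4312
Accumulation ratio R = 1 / (1 − e^(−kτ)) = 1 / (1 − 0.4312) = 1.758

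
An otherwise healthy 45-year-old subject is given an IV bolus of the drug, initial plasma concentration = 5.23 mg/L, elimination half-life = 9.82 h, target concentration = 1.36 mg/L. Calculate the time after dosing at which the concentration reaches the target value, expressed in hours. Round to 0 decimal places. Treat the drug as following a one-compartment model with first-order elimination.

19 h

k = ln2 / t½ = 0.693147 / 9.82 = 0.07059 h⁻¹
t = ln(C₀ / C) / k = ln(5.230 / 1.36) / 0.07059
  = ln(3.846) / 0.07059 = 1.347 / 0.07059 = 19.08 h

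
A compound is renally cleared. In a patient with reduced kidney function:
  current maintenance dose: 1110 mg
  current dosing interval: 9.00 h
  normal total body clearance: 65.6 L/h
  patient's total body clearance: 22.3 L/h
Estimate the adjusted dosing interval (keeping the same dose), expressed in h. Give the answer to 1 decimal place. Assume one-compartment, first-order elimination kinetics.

26.5 h

To keep the same average steady-state level, dosing rate must scale with clearance.
CL ratio = 22.3 / 65.6 = 0.3399
New interval (same dose) = 9.00 / 0.3399 = 26.48 h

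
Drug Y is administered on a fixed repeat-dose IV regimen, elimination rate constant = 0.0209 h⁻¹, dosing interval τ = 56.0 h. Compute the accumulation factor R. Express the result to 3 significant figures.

1.45

e^(−kτ) = e^(−0.02090 × 56.0) = 0.3102
Accumulation ratio R = 1 / (1 − e^(−kτ)) = 1 / (1 − 0.3102) = 1.450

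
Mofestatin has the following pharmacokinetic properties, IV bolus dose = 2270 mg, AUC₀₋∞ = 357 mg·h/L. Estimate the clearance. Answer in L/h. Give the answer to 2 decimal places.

CL = Dose / AUC = 2270 / 357 = 6.359 L/h

6.36 L/h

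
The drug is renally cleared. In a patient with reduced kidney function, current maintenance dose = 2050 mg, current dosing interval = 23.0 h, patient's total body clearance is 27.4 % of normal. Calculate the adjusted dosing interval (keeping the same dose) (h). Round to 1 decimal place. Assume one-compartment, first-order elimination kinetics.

83.9 h

To keep the same average steady-state level, dosing rate must scale with clearance.
CL ratio = 27.4 / 100 = 0.2740
New interval (same dose) = 23.0 / 0.2740 = 83.94 h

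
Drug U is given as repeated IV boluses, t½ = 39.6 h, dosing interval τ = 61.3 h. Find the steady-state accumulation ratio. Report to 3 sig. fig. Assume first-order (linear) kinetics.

1.52

k = ln2 / t½ = 0.693147 / 39.6 = 0.01750 h⁻¹
e^(−kτ) = e^(−0.01750 × 61.3) = 0.3421
Accumulation ratio R = 1 / (1 − e^(−kτ)) = 1 / (1 − 0.3421) = 1.520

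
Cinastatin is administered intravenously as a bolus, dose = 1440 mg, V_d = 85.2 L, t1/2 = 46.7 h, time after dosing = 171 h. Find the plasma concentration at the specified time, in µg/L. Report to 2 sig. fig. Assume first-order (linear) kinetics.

C₀ = Dose / Vd = 1440 / 85.2 = 16.90 mg/L
k = ln2 / t½ = 0.693147 / 46.7 = 0.01484 h⁻¹
C = C₀ · e^(−k·t) = 16.90 × e^(−0.01484 × 171)
  = 16.90 × 0.07905 = 1.336 mg/L
Convert: 1.336 mg/L × 1000 = 1336 µg/L

1300 µg/L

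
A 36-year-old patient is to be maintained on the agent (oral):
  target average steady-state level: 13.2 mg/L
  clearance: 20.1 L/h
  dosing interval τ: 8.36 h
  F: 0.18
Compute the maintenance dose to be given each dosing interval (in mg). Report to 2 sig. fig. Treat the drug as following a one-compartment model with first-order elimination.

12000 mg

At steady state, F × (Dose/τ) = Css × CL.
Dose = Css × CL × τ / F = 13.2 × 20.10 × 8.36 / 0.18 = 12320 mg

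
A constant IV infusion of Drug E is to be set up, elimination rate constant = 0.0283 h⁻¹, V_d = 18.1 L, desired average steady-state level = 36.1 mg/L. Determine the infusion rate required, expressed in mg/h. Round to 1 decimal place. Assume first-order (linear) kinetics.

CL = k × Vd = 0.02830 × 18.1 = 0.5122 L/h
At steady state, infusion rate R₀ = Css × CL = 36.1 × 0.5122 = 18.49 mg/h

18.5 mg/h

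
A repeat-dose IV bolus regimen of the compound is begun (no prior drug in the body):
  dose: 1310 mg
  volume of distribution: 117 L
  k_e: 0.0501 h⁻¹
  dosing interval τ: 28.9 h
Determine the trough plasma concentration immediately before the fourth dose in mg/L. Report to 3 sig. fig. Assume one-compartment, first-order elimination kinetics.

C₀ per dose = Dose / Vd = 1310 / 117 = 11.20 mg/L
Fraction remaining after one interval: r = e^(−kτ) = e^(−0.05010 × 28.9) = 0.2351
Before dose 4, 3 doses have been given (aged 1τ, 2τ, 3τ).
C_trough = C₀ × (r + r² + … + r^3) = C₀ × r(1−r^3)/(1−r)
        = 11.20 × 0.2351 × (1 − 0.01299) / (1 − 0.2351) = 3.398 mg/L

3.40 mg/L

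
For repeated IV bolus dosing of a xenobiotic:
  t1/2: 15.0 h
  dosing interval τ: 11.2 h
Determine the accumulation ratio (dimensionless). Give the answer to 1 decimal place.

k = ln2 / t½ = 0.693147 / 15.0 = 0.04621 h⁻¹
e^(−kτ) = e^(−0.04621 × 11.2) = 0.5960
Accumulation ratio R = 1 / (1 − e^(−kτ)) = 1 / (1 − 0.5960) = 2.475

2.5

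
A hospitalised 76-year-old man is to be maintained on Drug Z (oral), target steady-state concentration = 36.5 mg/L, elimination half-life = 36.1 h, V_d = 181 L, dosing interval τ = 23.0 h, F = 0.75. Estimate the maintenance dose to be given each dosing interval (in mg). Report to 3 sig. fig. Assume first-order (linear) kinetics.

k = ln2 / t½ = 0.693147 / 36.1 = 0.01920 h⁻¹
CL = k × Vd = 0.01920 × 181 = 3.475 L/h
At steady state, F × (Dose/τ) = Css × CL.
Dose = Css × CL × τ / F = 36.5 × 3.475 × 23.0 / 0.75 = 3890 mg

3890 mg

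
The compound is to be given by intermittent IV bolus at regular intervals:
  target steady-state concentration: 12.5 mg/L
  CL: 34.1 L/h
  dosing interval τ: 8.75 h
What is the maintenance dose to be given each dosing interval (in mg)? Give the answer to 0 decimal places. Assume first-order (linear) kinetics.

3730 mg

At steady state, Dose/τ = Css × CL.
Dose = Css × CL × τ = 12.5 × 34.10 × 8.75 = 3730 mg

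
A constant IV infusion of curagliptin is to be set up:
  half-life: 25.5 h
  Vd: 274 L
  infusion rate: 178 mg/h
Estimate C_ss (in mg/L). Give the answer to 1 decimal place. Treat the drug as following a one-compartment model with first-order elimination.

k = ln2 / t½ = 0.693147 / 25.5 = 0.02718 h⁻¹
CL = k × Vd = 0.02718 × 274 = 7.447 L/h
At steady state Css = R₀ / CL = 178 / 7.447 = 23.90 mg/L

23.9 mg/L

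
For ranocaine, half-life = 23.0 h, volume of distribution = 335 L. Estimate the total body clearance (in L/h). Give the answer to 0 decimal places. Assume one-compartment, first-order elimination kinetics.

10 L/h

k = ln2 / t½ = 0.693147 / 23.0 = 0.03014 h⁻¹
CL = k × Vd = 0.03014 × 335 = 10.10 L/h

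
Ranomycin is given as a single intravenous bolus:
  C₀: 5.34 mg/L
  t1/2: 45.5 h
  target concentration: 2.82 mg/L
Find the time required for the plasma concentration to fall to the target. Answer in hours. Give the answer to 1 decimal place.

41.9 h

k = ln2 / t½ = 0.693147 / 45.5 = 0.01523 h⁻¹
t = ln(C₀ / C) / k = ln(5.340 / 2.82) / 0.01523
  = ln(1.894) / 0.01523 = 0.6387 / 0.01523 = 41.94 h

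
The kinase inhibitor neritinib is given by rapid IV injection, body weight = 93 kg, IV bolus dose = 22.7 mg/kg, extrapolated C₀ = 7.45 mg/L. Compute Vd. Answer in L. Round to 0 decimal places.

283 L

Dose = 22.7 × 93 = 2111 mg
Vd = Dose / C₀ = 2111 / 7.45 = 283.4 L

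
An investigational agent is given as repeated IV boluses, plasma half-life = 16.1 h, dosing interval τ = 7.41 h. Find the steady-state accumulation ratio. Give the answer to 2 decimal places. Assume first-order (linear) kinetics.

3.66

k = ln2 / t½ = 0.693147 / 16.1 = 0.04305 h⁻¹
e^(−kτ) = e^(−0.04305 × 7.41) = 0.7269
Accumulation ratio R = 1 / (1 − e^(−kτ)) = 1 / (1 − 0.7269) = 3.662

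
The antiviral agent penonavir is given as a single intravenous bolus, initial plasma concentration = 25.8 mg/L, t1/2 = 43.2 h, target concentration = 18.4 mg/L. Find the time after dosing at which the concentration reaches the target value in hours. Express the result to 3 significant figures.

k = ln2 / t½ = 0.693147 / 43.2 = 0.01605 h⁻¹
t = ln(C₀ / C) / k = ln(25.80 / 18.4) / 0.01605
  = ln(1.402) / 0.01605 = 0.3379 / 0.01605 = 21.05 h

21.1 h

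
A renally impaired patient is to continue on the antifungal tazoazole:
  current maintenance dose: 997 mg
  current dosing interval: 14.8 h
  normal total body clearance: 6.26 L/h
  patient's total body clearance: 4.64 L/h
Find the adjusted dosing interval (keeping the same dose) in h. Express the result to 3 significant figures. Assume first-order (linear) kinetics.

To keep the same average steady-state level, dosing rate must scale with clearance.
CL ratio = 4.64 / 6.26 = 0.7412
New interval (same dose) = 14.8 / 0.7412 = 19.97 h

20.0 h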